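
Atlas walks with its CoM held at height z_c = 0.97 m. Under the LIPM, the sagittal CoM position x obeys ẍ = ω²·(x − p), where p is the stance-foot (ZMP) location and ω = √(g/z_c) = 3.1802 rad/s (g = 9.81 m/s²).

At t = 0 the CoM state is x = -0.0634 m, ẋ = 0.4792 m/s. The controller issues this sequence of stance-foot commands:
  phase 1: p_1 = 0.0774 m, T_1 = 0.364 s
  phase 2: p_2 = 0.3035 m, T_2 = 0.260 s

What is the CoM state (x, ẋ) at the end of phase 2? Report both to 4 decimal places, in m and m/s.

x = 0.0115, ẋ = -0.4866

phase 1: p=0.0774, T=0.364, ωT=1.157593, cosh=1.748253, sinh=1.434011; start (x,ẋ)=(-0.063400, 0.479200) → end (x,ẋ)=(0.047326, 0.195652)
phase 2: p=0.3035, T=0.260, ωT=0.826852, cosh=1.361767, sinh=0.924343; start (x,ẋ)=(0.047326, 0.195652) → end (x,ẋ)=(0.011518, -0.486615)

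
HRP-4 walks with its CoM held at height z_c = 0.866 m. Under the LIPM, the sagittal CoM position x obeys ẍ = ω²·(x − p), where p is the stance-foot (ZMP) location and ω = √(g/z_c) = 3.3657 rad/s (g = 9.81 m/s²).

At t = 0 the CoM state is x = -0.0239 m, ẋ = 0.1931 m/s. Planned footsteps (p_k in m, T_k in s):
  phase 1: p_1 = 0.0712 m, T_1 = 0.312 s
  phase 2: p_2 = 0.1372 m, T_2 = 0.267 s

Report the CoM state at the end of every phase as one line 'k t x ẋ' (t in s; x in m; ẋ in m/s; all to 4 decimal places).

1 0.3120 -0.0094 -0.0917
2 0.5790 -0.1006 -0.6367

phase 1: p=0.0712, T=0.312, ωT=1.050098, cosh=1.603918, sinh=1.254015; start (x,ẋ)=(-0.023900, 0.193100) → end (x,ẋ)=(-0.009386, -0.091666)
phase 2: p=0.1372, T=0.267, ωT=0.898642, cosh=1.431694, sinh=1.024571; start (x,ẋ)=(-0.009386, -0.091666) → end (x,ẋ)=(-0.100571, -0.636725)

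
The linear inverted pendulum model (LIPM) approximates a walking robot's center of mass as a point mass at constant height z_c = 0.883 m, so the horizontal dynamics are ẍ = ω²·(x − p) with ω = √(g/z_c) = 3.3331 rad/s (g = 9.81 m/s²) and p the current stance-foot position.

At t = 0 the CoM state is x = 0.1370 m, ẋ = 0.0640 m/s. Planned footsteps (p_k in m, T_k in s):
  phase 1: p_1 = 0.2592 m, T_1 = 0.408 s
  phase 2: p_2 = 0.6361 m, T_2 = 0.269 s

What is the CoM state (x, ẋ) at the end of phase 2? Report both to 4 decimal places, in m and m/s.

phase 1: p=0.2592, T=0.408, ωT=1.359905, cosh=2.076254, sinh=1.819569; start (x,ẋ)=(0.137000, 0.064000) → end (x,ẋ)=(0.040420, -0.608239)
phase 2: p=0.6361, T=0.269, ωT=0.896604, cosh=1.429608, sinh=1.021656; start (x,ẋ)=(0.040420, -0.608239) → end (x,ẋ)=(-0.401926, -2.898001)

x = -0.4019, ẋ = -2.8980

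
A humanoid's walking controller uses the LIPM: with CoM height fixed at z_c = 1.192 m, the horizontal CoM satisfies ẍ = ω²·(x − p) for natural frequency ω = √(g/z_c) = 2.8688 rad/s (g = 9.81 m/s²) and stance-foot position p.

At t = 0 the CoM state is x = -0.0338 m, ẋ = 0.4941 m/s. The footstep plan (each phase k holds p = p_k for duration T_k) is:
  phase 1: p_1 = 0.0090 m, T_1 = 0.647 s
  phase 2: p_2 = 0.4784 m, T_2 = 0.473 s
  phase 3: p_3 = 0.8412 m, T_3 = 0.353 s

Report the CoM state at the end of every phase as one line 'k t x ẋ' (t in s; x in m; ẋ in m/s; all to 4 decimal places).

phase 1: p=0.0090, T=0.647, ωT=1.856114, cosh=3.277549, sinh=3.121271; start (x,ẋ)=(-0.033800, 0.494100) → end (x,ẋ)=(0.406304, 1.236193)
phase 2: p=0.4784, T=0.473, ωT=1.356942, cosh=2.070873, sinh=1.813426; start (x,ẋ)=(0.406304, 1.236193) → end (x,ẋ)=(1.110522, 2.184932)
phase 3: p=0.8412, T=0.353, ωT=1.012686, cosh=1.558114, sinh=1.194872; start (x,ẋ)=(1.110522, 2.184932) → end (x,ẋ)=(2.170871, 4.327568)

1 0.6470 0.4063 1.2362
2 1.1200 1.1105 2.1849
3 1.4730 2.1709 4.3276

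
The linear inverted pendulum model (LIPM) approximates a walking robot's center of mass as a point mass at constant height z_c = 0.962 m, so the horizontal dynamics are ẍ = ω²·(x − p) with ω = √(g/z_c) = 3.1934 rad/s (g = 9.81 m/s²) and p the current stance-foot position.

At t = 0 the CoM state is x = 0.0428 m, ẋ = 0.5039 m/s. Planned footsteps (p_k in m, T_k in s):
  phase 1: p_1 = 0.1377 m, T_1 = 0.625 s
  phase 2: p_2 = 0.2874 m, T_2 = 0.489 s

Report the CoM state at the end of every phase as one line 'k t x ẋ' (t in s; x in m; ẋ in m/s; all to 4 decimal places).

phase 1: p=0.1377, T=0.625, ωT=1.995875, cosh=3.747267, sinh=3.611372; start (x,ẋ)=(0.042800, 0.503900) → end (x,ẋ)=(0.351938, 0.793808)
phase 2: p=0.2874, T=0.489, ωT=1.561573, cosh=2.488058, sinh=2.278252; start (x,ẋ)=(0.351938, 0.793808) → end (x,ẋ)=(1.014297, 2.444579)

1 0.6250 0.3519 0.7938
2 1.1140 1.0143 2.4446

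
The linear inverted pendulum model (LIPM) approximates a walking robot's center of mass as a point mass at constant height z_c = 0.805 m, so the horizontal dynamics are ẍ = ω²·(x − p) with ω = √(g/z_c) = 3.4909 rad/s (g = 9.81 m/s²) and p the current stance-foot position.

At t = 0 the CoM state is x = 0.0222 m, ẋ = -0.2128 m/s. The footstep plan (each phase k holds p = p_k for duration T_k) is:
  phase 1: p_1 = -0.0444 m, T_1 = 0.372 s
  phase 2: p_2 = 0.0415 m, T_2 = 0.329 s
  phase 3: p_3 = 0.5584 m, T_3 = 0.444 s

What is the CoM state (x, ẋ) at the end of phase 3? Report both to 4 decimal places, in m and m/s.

x = -1.2004, ẋ = -5.7446

phase 1: p=-0.0444, T=0.372, ωT=1.298615, cosh=1.968564, sinh=1.695654; start (x,ẋ)=(0.022200, -0.212800) → end (x,ẋ)=(-0.016658, -0.024681)
phase 2: p=0.0415, T=0.329, ωT=1.148506, cosh=1.735294, sinh=1.418184; start (x,ẋ)=(-0.016658, -0.024681) → end (x,ẋ)=(-0.069448, -0.330755)
phase 3: p=0.5584, T=0.444, ωT=1.549960, cosh=2.461768, sinh=2.249512; start (x,ẋ)=(-0.069448, -0.330755) → end (x,ẋ)=(-1.200353, -5.744621)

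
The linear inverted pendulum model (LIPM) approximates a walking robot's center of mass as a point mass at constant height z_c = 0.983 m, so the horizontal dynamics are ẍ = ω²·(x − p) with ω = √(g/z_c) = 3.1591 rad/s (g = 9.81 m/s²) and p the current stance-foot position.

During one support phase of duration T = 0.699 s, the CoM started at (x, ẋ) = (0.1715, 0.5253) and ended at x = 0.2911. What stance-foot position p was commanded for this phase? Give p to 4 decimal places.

ωT = 3.1591·0.699 = 2.208211; cosh(ωT) = 4.604660, sinh(ωT) = 4.494762
x(T) = p + (x₀−p)·cosh(ωT) + (ẋ₀/ω)·sinh(ωT) ⇒ p·(1 − cosh) = x(T) − x₀·cosh − (ẋ₀/ω)·sinh
numerator   = 0.2911 − (0.1715)·4.604660 − (0.5253/3.1591)·4.494762 = -1.245995
denominator = 1 − 4.604660 = -3.604660
p = -1.245995 / -3.604660 = 0.3457

p = 0.3457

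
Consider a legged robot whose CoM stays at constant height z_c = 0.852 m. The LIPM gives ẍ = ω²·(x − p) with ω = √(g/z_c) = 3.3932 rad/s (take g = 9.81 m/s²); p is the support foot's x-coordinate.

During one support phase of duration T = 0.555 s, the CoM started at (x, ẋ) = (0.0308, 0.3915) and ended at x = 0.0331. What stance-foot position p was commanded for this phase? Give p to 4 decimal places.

ωT = 3.3932·0.555 = 1.883226; cosh(ωT) = 3.363390, sinh(ωT) = 3.211291
x(T) = p + (x₀−p)·cosh(ωT) + (ẋ₀/ω)·sinh(ωT) ⇒ p·(1 − cosh) = x(T) − x₀·cosh − (ẋ₀/ω)·sinh
numerator   = 0.0331 − (0.0308)·3.363390 − (0.3915/3.3932)·3.211291 = -0.441004
denominator = 1 − 3.363390 = -2.363390
p = -0.441004 / -2.363390 = 0.1866

p = 0.1866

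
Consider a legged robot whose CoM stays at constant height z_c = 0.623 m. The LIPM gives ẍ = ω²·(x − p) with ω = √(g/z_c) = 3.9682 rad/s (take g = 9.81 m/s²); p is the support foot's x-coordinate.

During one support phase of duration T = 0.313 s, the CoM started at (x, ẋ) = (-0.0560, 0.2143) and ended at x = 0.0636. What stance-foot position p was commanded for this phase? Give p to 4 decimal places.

p = -0.0947

ωT = 3.9682·0.313 = 1.242047; cosh(ωT) = 1.875743, sinh(ωT) = 1.586950
x(T) = p + (x₀−p)·cosh(ωT) + (ẋ₀/ω)·sinh(ωT) ⇒ p·(1 − cosh) = x(T) − x₀·cosh − (ẋ₀/ω)·sinh
numerator   = 0.0636 − (-0.0560)·1.875743 − (0.2143/3.9682)·1.586950 = 0.082939
denominator = 1 − 1.875743 = -0.875743
p = 0.082939 / -0.875743 = -0.0947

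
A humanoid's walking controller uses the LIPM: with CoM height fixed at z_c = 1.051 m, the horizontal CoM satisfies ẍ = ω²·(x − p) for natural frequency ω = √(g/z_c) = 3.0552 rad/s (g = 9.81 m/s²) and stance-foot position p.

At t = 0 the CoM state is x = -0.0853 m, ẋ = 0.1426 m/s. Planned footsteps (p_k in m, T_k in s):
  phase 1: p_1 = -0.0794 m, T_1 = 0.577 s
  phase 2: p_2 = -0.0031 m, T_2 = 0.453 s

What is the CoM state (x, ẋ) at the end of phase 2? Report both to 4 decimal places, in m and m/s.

x = 0.3082, ẋ = 1.0165

phase 1: p=-0.0794, T=0.577, ωT=1.762850, cosh=3.000292, sinh=2.828737; start (x,ẋ)=(-0.085300, 0.142600) → end (x,ẋ)=(0.034928, 0.376852)
phase 2: p=-0.0031, T=0.453, ωT=1.384006, cosh=2.120714, sinh=1.870141; start (x,ẋ)=(0.034928, 0.376852) → end (x,ẋ)=(0.308225, 1.016475)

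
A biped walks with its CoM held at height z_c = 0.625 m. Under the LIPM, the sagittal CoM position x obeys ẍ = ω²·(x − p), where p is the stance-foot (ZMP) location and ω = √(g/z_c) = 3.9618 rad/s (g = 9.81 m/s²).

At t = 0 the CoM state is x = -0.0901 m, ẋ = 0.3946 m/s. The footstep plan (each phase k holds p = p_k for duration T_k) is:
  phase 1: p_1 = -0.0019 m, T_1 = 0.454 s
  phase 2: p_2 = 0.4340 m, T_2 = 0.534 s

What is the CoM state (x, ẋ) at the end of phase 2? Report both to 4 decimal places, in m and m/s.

x = -1.1163, ẋ = -5.9189

phase 1: p=-0.0019, T=0.454, ωT=1.798657, cosh=3.103525, sinh=2.938004; start (x,ẋ)=(-0.090100, 0.394600) → end (x,ẋ)=(0.016998, 0.198022)
phase 2: p=0.4340, T=0.534, ωT=2.115601, cosh=4.207566, sinh=4.087005; start (x,ẋ)=(0.016998, 0.198022) → end (x,ẋ)=(-1.116284, -5.918866)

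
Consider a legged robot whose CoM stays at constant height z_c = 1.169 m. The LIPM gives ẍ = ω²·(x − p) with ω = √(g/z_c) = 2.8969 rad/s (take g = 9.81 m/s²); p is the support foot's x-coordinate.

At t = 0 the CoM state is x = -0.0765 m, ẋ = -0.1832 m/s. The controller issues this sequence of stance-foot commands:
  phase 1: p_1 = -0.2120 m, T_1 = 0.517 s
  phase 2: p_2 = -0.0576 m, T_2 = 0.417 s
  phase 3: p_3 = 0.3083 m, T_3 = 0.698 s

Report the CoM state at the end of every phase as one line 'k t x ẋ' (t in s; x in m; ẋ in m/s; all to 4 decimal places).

1 0.5170 -0.0282 0.4036
2 0.9340 0.2083 0.8654
3 1.6320 1.0324 2.2506

phase 1: p=-0.2120, T=0.517, ωT=1.497697, cosh=2.347513, sinh=2.123868; start (x,ẋ)=(-0.076500, -0.183200) → end (x,ẋ)=(-0.028225, 0.403618)
phase 2: p=-0.0576, T=0.417, ωT=1.208007, cosh=1.822800, sinh=1.524008; start (x,ẋ)=(-0.028225, 0.403618) → end (x,ẋ)=(0.208280, 0.865400)
phase 3: p=0.3083, T=0.698, ωT=2.022036, cosh=3.843038, sinh=3.710652; start (x,ẋ)=(0.208280, 0.865400) → end (x,ẋ)=(1.032414, 2.250611)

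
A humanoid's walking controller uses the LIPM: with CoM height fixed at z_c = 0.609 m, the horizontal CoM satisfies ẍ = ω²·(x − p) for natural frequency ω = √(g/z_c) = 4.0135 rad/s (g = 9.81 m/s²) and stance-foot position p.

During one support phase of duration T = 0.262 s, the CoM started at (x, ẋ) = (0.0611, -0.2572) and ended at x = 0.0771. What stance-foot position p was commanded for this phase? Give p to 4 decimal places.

ωT = 4.0135·0.262 = 1.051537; cosh(ωT) = 1.605724, sinh(ωT) = 1.256323
x(T) = p + (x₀−p)·cosh(ωT) + (ẋ₀/ω)·sinh(ωT) ⇒ p·(1 − cosh) = x(T) − x₀·cosh − (ẋ₀/ω)·sinh
numerator   = 0.0771 − (0.0611)·1.605724 − (-0.2572/4.0135)·1.256323 = 0.059500
denominator = 1 − 1.605724 = -0.605724
p = 0.059500 / -0.605724 = -0.0982

p = -0.0982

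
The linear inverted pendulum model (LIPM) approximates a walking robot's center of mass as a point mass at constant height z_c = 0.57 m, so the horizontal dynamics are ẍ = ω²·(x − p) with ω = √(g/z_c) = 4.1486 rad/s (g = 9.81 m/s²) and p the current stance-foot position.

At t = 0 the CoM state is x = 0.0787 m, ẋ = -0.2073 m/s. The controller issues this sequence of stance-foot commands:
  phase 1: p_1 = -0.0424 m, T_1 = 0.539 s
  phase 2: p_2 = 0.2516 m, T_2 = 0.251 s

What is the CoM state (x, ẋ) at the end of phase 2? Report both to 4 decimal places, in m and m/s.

phase 1: p=-0.0424, T=0.539, ωT=2.236095, cosh=4.731800, sinh=4.624925; start (x,ẋ)=(0.078700, -0.207300) → end (x,ẋ)=(0.299520, 1.342639)
phase 2: p=0.2516, T=0.251, ωT=1.041299, cosh=1.592945, sinh=1.239949; start (x,ẋ)=(0.299520, 1.342639) → end (x,ẋ)=(0.729226, 2.385251)

x = 0.7292, ẋ = 2.3853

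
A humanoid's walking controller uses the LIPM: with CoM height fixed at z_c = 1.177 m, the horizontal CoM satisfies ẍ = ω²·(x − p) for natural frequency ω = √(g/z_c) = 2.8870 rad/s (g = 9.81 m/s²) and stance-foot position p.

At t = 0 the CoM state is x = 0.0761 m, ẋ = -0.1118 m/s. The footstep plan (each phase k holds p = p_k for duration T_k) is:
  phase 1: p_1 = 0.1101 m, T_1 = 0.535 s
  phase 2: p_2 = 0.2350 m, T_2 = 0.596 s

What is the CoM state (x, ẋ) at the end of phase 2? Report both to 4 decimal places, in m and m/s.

x = -1.0772, ẋ = -3.7244

phase 1: p=0.1101, T=0.535, ωT=1.544545, cosh=2.449624, sinh=2.236215; start (x,ẋ)=(0.076100, -0.111800) → end (x,ẋ)=(-0.059785, -0.493370)
phase 2: p=0.2350, T=0.596, ωT=1.720652, cosh=2.883560, sinh=2.704611; start (x,ẋ)=(-0.059785, -0.493370) → end (x,ẋ)=(-1.077232, -3.724409)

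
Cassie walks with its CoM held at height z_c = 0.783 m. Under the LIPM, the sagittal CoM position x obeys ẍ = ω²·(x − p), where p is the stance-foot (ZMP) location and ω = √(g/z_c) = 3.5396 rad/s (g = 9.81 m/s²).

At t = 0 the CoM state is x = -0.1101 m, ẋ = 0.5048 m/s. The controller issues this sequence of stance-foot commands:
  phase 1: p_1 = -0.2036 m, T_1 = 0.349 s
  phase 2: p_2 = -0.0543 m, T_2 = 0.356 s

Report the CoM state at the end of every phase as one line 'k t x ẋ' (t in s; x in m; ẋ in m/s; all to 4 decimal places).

1 0.3490 0.1953 1.4625
2 0.7050 1.0910 4.2180

phase 1: p=-0.2036, T=0.349, ωT=1.235320, cosh=1.865111, sinh=1.574369; start (x,ẋ)=(-0.110100, 0.504800) → end (x,ẋ)=(0.195317, 1.462550)
phase 2: p=-0.0543, T=0.356, ωT=1.260098, cosh=1.904696, sinh=1.621070; start (x,ẋ)=(0.195317, 1.462550) → end (x,ẋ)=(1.090964, 4.217997)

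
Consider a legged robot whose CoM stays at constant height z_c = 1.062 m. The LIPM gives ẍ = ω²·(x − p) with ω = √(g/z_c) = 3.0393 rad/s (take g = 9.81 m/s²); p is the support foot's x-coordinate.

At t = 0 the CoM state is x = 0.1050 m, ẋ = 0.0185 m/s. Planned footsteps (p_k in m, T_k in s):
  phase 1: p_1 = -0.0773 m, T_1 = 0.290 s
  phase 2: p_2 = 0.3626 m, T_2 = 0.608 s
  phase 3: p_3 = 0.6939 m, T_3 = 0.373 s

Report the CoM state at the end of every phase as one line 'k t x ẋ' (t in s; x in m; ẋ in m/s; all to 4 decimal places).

phase 1: p=-0.0773, T=0.290, ωT=0.881397, cosh=1.414237, sinh=1.000033; start (x,ẋ)=(0.105000, 0.018500) → end (x,ẋ)=(0.186603, 0.580246)
phase 2: p=0.3626, T=0.608, ωT=1.847894, cosh=3.252005, sinh=3.094437; start (x,ẋ)=(0.186603, 0.580246) → end (x,ẋ)=(0.381028, 0.231721)
phase 3: p=0.6939, T=0.373, ωT=1.133659, cosh=1.714429, sinh=1.392575; start (x,ẋ)=(0.381028, 0.231721) → end (x,ẋ)=(0.263675, -0.926948)

1 0.2900 0.1866 0.5802
2 0.8980 0.3810 0.2317
3 1.2710 0.2637 -0.9269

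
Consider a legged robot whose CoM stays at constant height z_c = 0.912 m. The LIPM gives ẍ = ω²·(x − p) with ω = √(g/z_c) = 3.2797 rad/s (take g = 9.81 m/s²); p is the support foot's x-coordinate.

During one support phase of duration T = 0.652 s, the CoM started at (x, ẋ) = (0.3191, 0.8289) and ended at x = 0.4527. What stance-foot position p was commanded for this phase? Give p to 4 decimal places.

ωT = 3.2797·0.652 = 2.138364; cosh(ωT) = 4.301697, sinh(ωT) = 4.183850
x(T) = p + (x₀−p)·cosh(ωT) + (ẋ₀/ω)·sinh(ωT) ⇒ p·(1 − cosh) = x(T) − x₀·cosh − (ẋ₀/ω)·sinh
numerator   = 0.4527 − (0.3191)·4.301697 − (0.8289/3.2797)·4.183850 = -1.977383
denominator = 1 − 4.301697 = -3.301697
p = -1.977383 / -3.301697 = 0.5989

p = 0.5989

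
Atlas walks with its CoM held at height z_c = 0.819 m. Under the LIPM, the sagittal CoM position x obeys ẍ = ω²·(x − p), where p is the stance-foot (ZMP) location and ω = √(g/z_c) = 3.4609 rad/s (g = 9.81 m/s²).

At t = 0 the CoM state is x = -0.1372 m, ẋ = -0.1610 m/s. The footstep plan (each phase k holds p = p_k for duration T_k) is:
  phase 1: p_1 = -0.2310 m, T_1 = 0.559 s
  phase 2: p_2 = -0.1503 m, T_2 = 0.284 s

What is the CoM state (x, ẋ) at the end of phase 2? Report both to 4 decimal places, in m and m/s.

x = 0.1678, ẋ = 1.1792

phase 1: p=-0.2310, T=0.559, ωT=1.934643, cosh=3.533025, sinh=3.388549; start (x,ẋ)=(-0.137200, -0.161000) → end (x,ẋ)=(-0.057237, 0.531216)
phase 2: p=-0.1503, T=0.284, ωT=0.982896, cosh=1.523204, sinh=1.148978; start (x,ẋ)=(-0.057237, 0.531216) → end (x,ẋ)=(0.167812, 1.179217)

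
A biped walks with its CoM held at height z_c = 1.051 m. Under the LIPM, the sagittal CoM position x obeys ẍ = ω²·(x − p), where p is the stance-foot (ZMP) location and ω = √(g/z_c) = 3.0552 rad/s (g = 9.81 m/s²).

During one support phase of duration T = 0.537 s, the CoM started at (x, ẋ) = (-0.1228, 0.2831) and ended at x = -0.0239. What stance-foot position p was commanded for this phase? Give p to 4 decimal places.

p = -0.0446

ωT = 3.0552·0.537 = 1.640642; cosh(ωT) = 2.676169, sinh(ωT) = 2.482313
x(T) = p + (x₀−p)·cosh(ωT) + (ẋ₀/ω)·sinh(ωT) ⇒ p·(1 − cosh) = x(T) − x₀·cosh − (ẋ₀/ω)·sinh
numerator   = -0.0239 − (-0.1228)·2.676169 − (0.2831/3.0552)·2.482313 = 0.074718
denominator = 1 − 2.676169 = -1.676169
p = 0.074718 / -1.676169 = -0.0446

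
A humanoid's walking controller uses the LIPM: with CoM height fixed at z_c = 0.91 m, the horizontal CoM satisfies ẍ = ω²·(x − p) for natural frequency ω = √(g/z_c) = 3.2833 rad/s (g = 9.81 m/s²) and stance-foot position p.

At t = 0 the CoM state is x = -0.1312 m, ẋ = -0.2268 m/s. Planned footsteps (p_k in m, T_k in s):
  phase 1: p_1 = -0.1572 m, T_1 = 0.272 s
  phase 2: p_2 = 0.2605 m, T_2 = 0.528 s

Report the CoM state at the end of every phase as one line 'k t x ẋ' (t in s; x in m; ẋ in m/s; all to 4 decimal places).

phase 1: p=-0.1572, T=0.272, ωT=0.893058, cosh=1.425994, sinh=1.016592; start (x,ẋ)=(-0.131200, -0.226800) → end (x,ẋ)=(-0.190347, -0.236633)
phase 2: p=0.2605, T=0.528, ωT=1.733582, cosh=2.918774, sinh=2.742123; start (x,ẋ)=(-0.190347, -0.236633) → end (x,ẋ)=(-1.253051, -4.749752)

1 0.2720 -0.1903 -0.2366
2 0.8000 -1.2531 -4.7498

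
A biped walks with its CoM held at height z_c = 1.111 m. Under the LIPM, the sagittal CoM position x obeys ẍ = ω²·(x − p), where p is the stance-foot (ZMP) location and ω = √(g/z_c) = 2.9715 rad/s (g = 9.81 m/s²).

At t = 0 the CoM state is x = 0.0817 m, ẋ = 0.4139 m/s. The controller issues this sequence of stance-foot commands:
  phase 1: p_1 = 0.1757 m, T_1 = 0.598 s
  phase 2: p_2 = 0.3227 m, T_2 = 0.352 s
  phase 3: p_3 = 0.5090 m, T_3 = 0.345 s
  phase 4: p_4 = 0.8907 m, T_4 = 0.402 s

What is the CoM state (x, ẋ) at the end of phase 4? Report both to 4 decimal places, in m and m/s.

x = 0.9133, ẋ = 0.4918

phase 1: p=0.1757, T=0.598, ωT=1.776957, cosh=3.040496, sinh=2.871344; start (x,ẋ)=(0.081700, 0.413900) → end (x,ẋ)=(0.289843, 0.456435)
phase 2: p=0.3227, T=0.352, ωT=1.045968, cosh=1.598752, sinh=1.247400; start (x,ẋ)=(0.289843, 0.456435) → end (x,ẋ)=(0.461775, 0.607935)
phase 3: p=0.5090, T=0.345, ωT=1.025167, cosh=1.573149, sinh=1.214413; start (x,ẋ)=(0.461775, 0.607935) → end (x,ẋ)=(0.683163, 0.785955)
phase 4: p=0.8907, T=0.402, ωT=1.194543, cosh=1.802445, sinh=1.499603; start (x,ẋ)=(0.683163, 0.785955) → end (x,ẋ)=(0.913268, 0.491842)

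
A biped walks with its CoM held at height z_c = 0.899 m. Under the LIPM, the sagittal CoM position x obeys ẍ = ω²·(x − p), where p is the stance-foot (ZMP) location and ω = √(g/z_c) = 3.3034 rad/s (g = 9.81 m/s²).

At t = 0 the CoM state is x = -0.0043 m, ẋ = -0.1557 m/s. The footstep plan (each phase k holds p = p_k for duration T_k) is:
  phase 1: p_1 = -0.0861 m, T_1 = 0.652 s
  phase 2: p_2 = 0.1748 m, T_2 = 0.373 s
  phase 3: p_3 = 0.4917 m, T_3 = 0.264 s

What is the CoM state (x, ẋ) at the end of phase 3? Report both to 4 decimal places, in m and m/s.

x = 0.1867, ẋ = -0.4710

phase 1: p=-0.0861, T=0.652, ωT=2.153817, cosh=4.366864, sinh=4.250824; start (x,ẋ)=(-0.004300, -0.155700) → end (x,ẋ)=(0.070754, 0.468729)
phase 2: p=0.1748, T=0.373, ωT=1.232168, cosh=1.860158, sinh=1.568498; start (x,ẋ)=(0.070754, 0.468729) → end (x,ẋ)=(0.203817, 0.332810)
phase 3: p=0.4917, T=0.264, ωT=0.872098, cosh=1.404998, sinh=0.986925; start (x,ẋ)=(0.203817, 0.332810) → end (x,ẋ)=(0.186656, -0.470960)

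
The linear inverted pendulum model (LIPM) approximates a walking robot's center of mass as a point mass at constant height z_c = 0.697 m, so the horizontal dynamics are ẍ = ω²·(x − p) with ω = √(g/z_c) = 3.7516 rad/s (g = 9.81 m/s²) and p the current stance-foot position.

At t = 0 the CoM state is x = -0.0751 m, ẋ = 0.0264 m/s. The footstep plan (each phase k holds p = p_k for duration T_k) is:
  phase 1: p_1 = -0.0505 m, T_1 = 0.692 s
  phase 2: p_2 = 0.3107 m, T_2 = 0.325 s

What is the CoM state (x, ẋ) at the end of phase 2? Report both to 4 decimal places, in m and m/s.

x = -0.7529, ẋ = -3.5873

phase 1: p=-0.0505, T=0.692, ωT=2.596107, cosh=6.742996, sinh=6.668433; start (x,ẋ)=(-0.075100, 0.026400) → end (x,ẋ)=(-0.169452, -0.437410)
phase 2: p=0.3107, T=0.325, ωT=1.219270, cosh=1.840081, sinh=1.544635; start (x,ẋ)=(-0.169452, -0.437410) → end (x,ẋ)=(-0.752912, -3.587280)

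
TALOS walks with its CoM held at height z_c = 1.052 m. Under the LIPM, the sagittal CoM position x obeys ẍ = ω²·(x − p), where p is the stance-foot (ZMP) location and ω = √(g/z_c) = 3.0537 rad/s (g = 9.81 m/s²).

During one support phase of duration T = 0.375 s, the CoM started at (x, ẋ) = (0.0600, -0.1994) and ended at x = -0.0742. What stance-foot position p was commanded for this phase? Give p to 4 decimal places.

ωT = 3.0537·0.375 = 1.145138; cosh(ωT) = 1.730527, sinh(ωT) = 1.412347
x(T) = p + (x₀−p)·cosh(ωT) + (ẋ₀/ω)·sinh(ωT) ⇒ p·(1 − cosh) = x(T) − x₀·cosh − (ẋ₀/ω)·sinh
numerator   = -0.0742 − (0.0600)·1.730527 − (-0.1994/3.0537)·1.412347 = -0.085808
denominator = 1 − 1.730527 = -0.730527
p = -0.085808 / -0.730527 = 0.1175

p = 0.1175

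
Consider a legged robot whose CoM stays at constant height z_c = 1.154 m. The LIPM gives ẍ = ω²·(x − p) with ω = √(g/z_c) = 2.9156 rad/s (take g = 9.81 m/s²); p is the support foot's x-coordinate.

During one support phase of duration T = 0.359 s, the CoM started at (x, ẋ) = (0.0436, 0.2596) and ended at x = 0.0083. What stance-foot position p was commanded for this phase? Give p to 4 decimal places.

ωT = 2.9156·0.359 = 1.046700; cosh(ωT) = 1.599666, sinh(ωT) = 1.248572
x(T) = p + (x₀−p)·cosh(ωT) + (ẋ₀/ω)·sinh(ωT) ⇒ p·(1 − cosh) = x(T) − x₀·cosh − (ẋ₀/ω)·sinh
numerator   = 0.0083 − (0.0436)·1.599666 − (0.2596/2.9156)·1.248572 = -0.172616
denominator = 1 − 1.599666 = -0.599666
p = -0.172616 / -0.599666 = 0.2879

p = 0.2879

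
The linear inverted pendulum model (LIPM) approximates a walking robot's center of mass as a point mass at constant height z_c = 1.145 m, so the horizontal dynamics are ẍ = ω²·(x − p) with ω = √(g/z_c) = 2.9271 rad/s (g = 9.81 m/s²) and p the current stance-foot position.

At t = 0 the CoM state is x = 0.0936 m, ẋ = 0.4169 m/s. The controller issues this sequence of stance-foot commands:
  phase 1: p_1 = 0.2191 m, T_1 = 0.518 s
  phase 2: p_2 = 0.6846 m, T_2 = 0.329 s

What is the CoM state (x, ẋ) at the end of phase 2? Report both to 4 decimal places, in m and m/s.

phase 1: p=0.2191, T=0.518, ωT=1.516238, cosh=2.387296, sinh=2.167760; start (x,ẋ)=(0.093600, 0.416900) → end (x,ẋ)=(0.228243, 0.198935)
phase 2: p=0.6846, T=0.329, ωT=0.963016, cosh=1.500662, sinh=1.118923; start (x,ẋ)=(0.228243, 0.198935) → end (x,ẋ)=(0.075808, -1.196125)

x = 0.0758, ẋ = -1.1961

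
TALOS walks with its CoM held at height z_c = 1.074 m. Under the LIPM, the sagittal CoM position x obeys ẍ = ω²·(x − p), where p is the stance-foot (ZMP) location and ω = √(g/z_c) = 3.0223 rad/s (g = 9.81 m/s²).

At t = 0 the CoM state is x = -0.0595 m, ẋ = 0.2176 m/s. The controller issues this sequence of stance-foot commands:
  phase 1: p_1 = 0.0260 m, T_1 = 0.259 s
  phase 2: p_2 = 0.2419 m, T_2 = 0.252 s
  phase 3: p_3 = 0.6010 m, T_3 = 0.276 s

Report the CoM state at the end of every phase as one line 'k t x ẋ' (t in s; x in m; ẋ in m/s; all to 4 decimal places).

1 0.2590 -0.0248 0.0642
2 0.5110 -0.0881 -0.5912
3 0.7870 -0.5249 -2.7551

phase 1: p=0.0260, T=0.259, ωT=0.782776, cosh=1.322336, sinh=0.865200; start (x,ẋ)=(-0.059500, 0.217600) → end (x,ẋ)=(-0.024767, 0.064167)
phase 2: p=0.2419, T=0.252, ωT=0.761620, cosh=1.304326, sinh=0.837416; start (x,ẋ)=(-0.024767, 0.064167) → end (x,ẋ)=(-0.088141, -0.591219)
phase 3: p=0.6010, T=0.276, ωT=0.834155, cosh=1.368554, sinh=0.934313; start (x,ẋ)=(-0.088141, -0.591219) → end (x,ẋ)=(-0.524896, -2.755094)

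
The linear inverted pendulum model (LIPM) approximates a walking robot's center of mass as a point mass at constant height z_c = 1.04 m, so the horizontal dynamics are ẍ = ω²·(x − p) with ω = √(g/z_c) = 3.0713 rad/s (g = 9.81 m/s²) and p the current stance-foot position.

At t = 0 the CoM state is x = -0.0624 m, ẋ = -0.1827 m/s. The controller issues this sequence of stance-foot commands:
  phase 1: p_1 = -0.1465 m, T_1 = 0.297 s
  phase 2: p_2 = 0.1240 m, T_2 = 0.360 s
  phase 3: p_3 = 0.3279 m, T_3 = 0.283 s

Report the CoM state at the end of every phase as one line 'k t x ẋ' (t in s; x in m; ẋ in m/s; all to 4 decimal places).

1 0.2970 -0.0870 0.0055
2 0.6570 -0.2273 -0.8625
3 0.9400 -0.7265 -2.8852

phase 1: p=-0.1465, T=0.297, ωT=0.912176, cosh=1.445692, sinh=1.044043; start (x,ẋ)=(-0.062400, -0.182700) → end (x,ẋ)=(-0.087023, 0.005544)
phase 2: p=0.1240, T=0.360, ωT=1.105668, cosh=1.676116, sinh=1.345126; start (x,ẋ)=(-0.087023, 0.005544) → end (x,ẋ)=(-0.227271, -0.862505)
phase 3: p=0.3279, T=0.283, ωT=0.869178, cosh=1.402123, sinh=0.982827; start (x,ẋ)=(-0.227271, -0.862505) → end (x,ẋ)=(-0.726523, -2.885154)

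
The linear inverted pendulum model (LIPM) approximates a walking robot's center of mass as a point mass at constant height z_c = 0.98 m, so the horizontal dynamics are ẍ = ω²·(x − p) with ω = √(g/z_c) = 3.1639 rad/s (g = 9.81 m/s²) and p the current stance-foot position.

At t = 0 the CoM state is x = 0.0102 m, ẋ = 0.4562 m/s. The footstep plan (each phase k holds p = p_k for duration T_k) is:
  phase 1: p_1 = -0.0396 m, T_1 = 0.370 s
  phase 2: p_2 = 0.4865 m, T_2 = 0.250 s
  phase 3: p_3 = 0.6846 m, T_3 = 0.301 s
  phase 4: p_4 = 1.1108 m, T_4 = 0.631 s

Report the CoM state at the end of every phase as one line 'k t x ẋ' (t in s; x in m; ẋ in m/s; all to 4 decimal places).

phase 1: p=-0.0396, T=0.370, ωT=1.170643, cosh=1.767116, sinh=1.456949; start (x,ẋ)=(0.010200, 0.456200) → end (x,ẋ)=(0.258479, 1.035719)
phase 2: p=0.4865, T=0.250, ωT=0.790975, cosh=1.329474, sinh=0.876072; start (x,ẋ)=(0.258479, 1.035719) → end (x,ẋ)=(0.470138, 0.744931)
phase 3: p=0.6846, T=0.301, ωT=0.952334, cosh=1.488795, sinh=1.102956; start (x,ẋ)=(0.470138, 0.744931) → end (x,ẋ)=(0.624997, 0.360653)
phase 4: p=1.1108, T=0.631, ωT=1.996421, cosh=3.749239, sinh=3.613418; start (x,ẋ)=(0.624997, 0.360653) → end (x,ẋ)=(-0.298697, -4.201762)

1 0.3700 0.2585 1.0357
2 0.6200 0.4701 0.7449
3 0.9210 0.6250 0.3607
4 1.5520 -0.2987 -4.2018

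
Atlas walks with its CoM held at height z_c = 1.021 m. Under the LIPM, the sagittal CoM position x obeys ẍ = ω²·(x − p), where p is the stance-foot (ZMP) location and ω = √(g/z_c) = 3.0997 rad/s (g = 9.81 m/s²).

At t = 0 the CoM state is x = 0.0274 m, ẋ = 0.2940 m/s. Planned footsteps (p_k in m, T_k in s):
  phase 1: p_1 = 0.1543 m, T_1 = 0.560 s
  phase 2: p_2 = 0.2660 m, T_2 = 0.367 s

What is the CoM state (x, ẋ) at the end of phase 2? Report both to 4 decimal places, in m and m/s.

phase 1: p=0.1543, T=0.560, ωT=1.735832, cosh=2.924950, sinh=2.748696; start (x,ẋ)=(0.027400, 0.294000) → end (x,ẋ)=(0.043832, -0.221270)
phase 2: p=0.2660, T=0.367, ωT=1.137590, cosh=1.719916, sinh=1.399325; start (x,ẋ)=(0.043832, -0.221270) → end (x,ẋ)=(-0.216000, -1.344217)

x = -0.2160, ẋ = -1.3442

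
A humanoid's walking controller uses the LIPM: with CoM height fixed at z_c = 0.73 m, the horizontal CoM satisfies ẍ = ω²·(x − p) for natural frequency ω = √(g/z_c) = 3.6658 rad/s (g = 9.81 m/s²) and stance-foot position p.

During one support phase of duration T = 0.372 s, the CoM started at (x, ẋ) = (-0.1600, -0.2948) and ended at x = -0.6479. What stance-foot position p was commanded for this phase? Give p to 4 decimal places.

p = 0.1548

ωT = 3.6658·0.372 = 1.363678; cosh(ωT) = 2.083133, sinh(ωT) = 1.827415
x(T) = p + (x₀−p)·cosh(ωT) + (ẋ₀/ω)·sinh(ωT) ⇒ p·(1 − cosh) = x(T) − x₀·cosh − (ẋ₀/ω)·sinh
numerator   = -0.6479 − (-0.1600)·2.083133 − (-0.2948/3.6658)·1.827415 = -0.167640
denominator = 1 − 2.083133 = -1.083133
p = -0.167640 / -1.083133 = 0.1548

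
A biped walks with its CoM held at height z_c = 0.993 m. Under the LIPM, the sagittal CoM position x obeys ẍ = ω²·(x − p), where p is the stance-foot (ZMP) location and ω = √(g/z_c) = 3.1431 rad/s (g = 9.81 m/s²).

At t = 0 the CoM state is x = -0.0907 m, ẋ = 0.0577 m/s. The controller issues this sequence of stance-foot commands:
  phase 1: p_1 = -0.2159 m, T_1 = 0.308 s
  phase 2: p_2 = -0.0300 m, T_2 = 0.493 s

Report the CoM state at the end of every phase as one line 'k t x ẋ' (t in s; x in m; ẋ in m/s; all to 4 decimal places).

phase 1: p=-0.2159, T=0.308, ωT=0.968075, cosh=1.506342, sinh=1.126529; start (x,ẋ)=(-0.090700, 0.057700) → end (x,ẋ)=(-0.006626, 0.530223)
phase 2: p=-0.0300, T=0.493, ωT=1.549548, cosh=2.460843, sinh=2.248499; start (x,ẋ)=(-0.006626, 0.530223) → end (x,ẋ)=(0.406830, 1.469989)

1 0.3080 -0.0066 0.5302
2 0.8010 0.4068 1.4700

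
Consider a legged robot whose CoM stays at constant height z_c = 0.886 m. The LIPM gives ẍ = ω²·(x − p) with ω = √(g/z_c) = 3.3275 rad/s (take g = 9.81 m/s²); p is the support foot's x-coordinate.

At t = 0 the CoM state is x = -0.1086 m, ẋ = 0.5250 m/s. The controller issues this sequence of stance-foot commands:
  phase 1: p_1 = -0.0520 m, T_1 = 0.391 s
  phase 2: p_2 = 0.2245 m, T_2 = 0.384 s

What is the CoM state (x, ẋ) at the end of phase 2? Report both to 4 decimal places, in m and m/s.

phase 1: p=-0.0520, T=0.391, ωT=1.301053, cosh=1.972703, sinh=1.700458; start (x,ẋ)=(-0.108600, 0.525000) → end (x,ẋ)=(0.104637, 0.715411)
phase 2: p=0.2245, T=0.384, ωT=1.277760, cosh=1.933627, sinh=1.654966; start (x,ẋ)=(0.104637, 0.715411) → end (x,ẋ)=(0.348546, 0.723262)

x = 0.3485, ẋ = 0.7233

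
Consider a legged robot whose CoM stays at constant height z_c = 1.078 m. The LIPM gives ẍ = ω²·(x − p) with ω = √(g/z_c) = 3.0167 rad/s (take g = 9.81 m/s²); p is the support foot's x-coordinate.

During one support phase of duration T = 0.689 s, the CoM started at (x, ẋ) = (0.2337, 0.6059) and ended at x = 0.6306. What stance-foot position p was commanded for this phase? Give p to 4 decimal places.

p = 0.3622

ωT = 3.0167·0.689 = 2.078506; cosh(ωT) = 4.058819, sinh(ωT) = 3.933702
x(T) = p + (x₀−p)·cosh(ωT) + (ẋ₀/ω)·sinh(ωT) ⇒ p·(1 − cosh) = x(T) − x₀·cosh − (ẋ₀/ω)·sinh
numerator   = 0.6306 − (0.2337)·4.058819 − (0.6059/3.0167)·3.933702 = -1.108025
denominator = 1 − 4.058819 = -3.058819
p = -1.108025 / -3.058819 = 0.3622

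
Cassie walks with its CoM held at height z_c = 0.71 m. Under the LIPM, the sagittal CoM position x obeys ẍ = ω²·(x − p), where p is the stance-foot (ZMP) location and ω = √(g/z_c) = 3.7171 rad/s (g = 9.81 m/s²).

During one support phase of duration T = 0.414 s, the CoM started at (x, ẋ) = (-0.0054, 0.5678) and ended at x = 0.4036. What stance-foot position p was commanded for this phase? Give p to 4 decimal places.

p = -0.0538

ωT = 3.7171·0.414 = 1.538879; cosh(ωT) = 2.436994, sinh(ωT) = 2.222372
x(T) = p + (x₀−p)·cosh(ωT) + (ẋ₀/ω)·sinh(ωT) ⇒ p·(1 − cosh) = x(T) − x₀·cosh − (ẋ₀/ω)·sinh
numerator   = 0.4036 − (-0.0054)·2.436994 − (0.5678/3.7171)·2.222372 = 0.077285
denominator = 1 − 2.436994 = -1.436994
p = 0.077285 / -1.436994 = -0.0538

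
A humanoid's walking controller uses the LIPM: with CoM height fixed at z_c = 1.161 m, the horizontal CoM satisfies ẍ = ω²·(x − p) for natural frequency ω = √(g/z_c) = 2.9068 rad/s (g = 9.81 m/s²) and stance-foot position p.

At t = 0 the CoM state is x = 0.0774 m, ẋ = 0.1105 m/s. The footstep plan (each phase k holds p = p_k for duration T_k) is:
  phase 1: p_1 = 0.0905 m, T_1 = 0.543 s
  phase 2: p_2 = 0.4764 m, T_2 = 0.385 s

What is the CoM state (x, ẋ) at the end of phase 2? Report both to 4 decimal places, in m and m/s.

x = 0.0057, ẋ = -0.9918

phase 1: p=0.0905, T=0.543, ωT=1.578392, cosh=2.526732, sinh=2.320425; start (x,ẋ)=(0.077400, 0.110500) → end (x,ẋ)=(0.145609, 0.190844)
phase 2: p=0.4764, T=0.385, ωT=1.119118, cosh=1.694360, sinh=1.367792; start (x,ẋ)=(0.145609, 0.190844) → end (x,ẋ)=(0.005723, -0.991832)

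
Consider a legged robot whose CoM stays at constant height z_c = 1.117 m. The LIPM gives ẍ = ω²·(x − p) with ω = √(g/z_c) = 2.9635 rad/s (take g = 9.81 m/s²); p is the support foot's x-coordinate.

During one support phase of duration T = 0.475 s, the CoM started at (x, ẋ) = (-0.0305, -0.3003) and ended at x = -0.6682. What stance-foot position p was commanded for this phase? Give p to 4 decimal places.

p = 0.3496

ωT = 2.9635·0.475 = 1.407662; cosh(ωT) = 2.165553, sinh(ωT) = 1.920839
x(T) = p + (x₀−p)·cosh(ωT) + (ẋ₀/ω)·sinh(ωT) ⇒ p·(1 − cosh) = x(T) − x₀·cosh − (ẋ₀/ω)·sinh
numerator   = -0.6682 − (-0.0305)·2.165553 − (-0.3003/2.9635)·1.920839 = -0.407506
denominator = 1 − 2.165553 = -1.165553
p = -0.407506 / -1.165553 = 0.3496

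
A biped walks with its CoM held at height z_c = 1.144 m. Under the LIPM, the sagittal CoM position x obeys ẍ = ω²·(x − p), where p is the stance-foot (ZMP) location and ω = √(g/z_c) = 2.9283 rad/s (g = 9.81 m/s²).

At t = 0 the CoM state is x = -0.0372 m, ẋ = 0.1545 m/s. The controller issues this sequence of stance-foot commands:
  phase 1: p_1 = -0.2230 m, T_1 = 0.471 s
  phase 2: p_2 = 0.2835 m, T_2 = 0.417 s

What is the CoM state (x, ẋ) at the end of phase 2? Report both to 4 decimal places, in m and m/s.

phase 1: p=-0.2230, T=0.471, ωT=1.379229, cosh=2.111806, sinh=1.860033; start (x,ẋ)=(-0.037200, 0.154500) → end (x,ẋ)=(0.267511, 1.338278)
phase 2: p=0.2835, T=0.417, ωT=1.221101, cosh=1.842912, sinh=1.548007; start (x,ẋ)=(0.267511, 1.338278) → end (x,ẋ)=(0.961496, 2.393848)

x = 0.9615, ẋ = 2.3938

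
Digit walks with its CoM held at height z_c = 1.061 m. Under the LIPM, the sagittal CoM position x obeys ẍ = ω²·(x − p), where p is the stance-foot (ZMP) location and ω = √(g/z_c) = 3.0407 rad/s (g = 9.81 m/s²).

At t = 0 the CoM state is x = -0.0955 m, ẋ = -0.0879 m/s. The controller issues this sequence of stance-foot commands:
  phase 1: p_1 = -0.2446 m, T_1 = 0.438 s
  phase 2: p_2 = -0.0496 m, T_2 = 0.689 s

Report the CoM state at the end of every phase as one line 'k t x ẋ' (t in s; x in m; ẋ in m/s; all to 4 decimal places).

phase 1: p=-0.2446, T=0.438, ωT=1.331827, cosh=2.025975, sinh=1.761981; start (x,ẋ)=(-0.095500, -0.087900) → end (x,ẋ)=(0.006538, 0.620743)
phase 2: p=-0.0496, T=0.689, ωT=2.095042, cosh=4.124425, sinh=4.001360; start (x,ẋ)=(0.006538, 0.620743) → end (x,ẋ)=(0.998793, 3.243235)

1 0.4380 0.0065 0.6207
2 1.1270 0.9988 3.2432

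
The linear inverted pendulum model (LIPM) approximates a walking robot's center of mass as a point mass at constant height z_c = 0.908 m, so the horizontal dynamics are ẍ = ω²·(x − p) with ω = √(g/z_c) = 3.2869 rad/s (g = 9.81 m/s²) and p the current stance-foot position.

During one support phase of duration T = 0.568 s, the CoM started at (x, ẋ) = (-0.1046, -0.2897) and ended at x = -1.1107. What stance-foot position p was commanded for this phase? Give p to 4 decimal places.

p = 0.2103

ωT = 3.2869·0.568 = 1.866959; cosh(ωT) = 3.311595, sinh(ωT) = 3.157002
x(T) = p + (x₀−p)·cosh(ωT) + (ẋ₀/ω)·sinh(ωT) ⇒ p·(1 − cosh) = x(T) − x₀·cosh − (ẋ₀/ω)·sinh
numerator   = -1.1107 − (-0.1046)·3.311595 − (-0.2897/3.2869)·3.157002 = -0.486056
denominator = 1 − 3.311595 = -2.311595
p = -0.486056 / -2.311595 = 0.2103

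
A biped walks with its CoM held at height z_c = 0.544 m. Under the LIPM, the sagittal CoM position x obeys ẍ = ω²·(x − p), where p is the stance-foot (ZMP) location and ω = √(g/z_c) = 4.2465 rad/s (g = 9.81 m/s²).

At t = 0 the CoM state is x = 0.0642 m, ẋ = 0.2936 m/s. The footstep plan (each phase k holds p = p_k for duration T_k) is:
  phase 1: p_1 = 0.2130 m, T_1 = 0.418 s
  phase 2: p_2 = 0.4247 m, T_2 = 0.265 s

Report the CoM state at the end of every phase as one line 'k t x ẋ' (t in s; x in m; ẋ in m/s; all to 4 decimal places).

phase 1: p=0.2130, T=0.418, ωT=1.775037, cosh=3.034988, sinh=2.865511; start (x,ẋ)=(0.064200, 0.293600) → end (x,ẋ)=(-0.040487, -0.919584)
phase 2: p=0.4247, T=0.265, ωT=1.125323, cosh=1.702879, sinh=1.378331; start (x,ẋ)=(-0.040487, -0.919584) → end (x,ẋ)=(-0.665936, -4.288719)

1 0.4180 -0.0405 -0.9196
2 0.6830 -0.6659 -4.2887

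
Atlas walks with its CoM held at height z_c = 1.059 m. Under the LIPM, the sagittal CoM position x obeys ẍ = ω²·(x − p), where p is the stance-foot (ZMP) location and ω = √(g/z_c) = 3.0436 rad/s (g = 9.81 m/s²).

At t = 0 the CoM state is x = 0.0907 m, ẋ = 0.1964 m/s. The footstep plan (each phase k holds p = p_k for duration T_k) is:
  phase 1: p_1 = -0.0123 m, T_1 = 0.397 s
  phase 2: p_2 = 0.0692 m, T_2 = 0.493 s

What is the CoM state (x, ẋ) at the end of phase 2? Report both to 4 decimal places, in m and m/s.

x = 1.1361, ẋ = 3.2947

phase 1: p=-0.0123, T=0.397, ωT=1.208309, cosh=1.823261, sinh=1.524559; start (x,ẋ)=(0.090700, 0.196400) → end (x,ẋ)=(0.273874, 0.836024)
phase 2: p=0.0692, T=0.493, ωT=1.500495, cosh=2.353463, sinh=2.130444; start (x,ẋ)=(0.273874, 0.836024) → end (x,ẋ)=(1.136088, 3.294701)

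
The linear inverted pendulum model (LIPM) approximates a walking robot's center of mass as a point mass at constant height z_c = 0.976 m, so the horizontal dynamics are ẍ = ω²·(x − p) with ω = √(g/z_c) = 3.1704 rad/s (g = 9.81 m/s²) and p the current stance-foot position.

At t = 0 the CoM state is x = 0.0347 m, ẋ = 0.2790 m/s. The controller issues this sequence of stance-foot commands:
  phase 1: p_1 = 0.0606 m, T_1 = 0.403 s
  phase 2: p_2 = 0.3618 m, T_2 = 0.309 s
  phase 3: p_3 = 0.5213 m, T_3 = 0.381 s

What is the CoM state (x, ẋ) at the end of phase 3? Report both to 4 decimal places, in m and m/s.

x = -0.1373, ẋ = -1.8186

phase 1: p=0.0606, T=0.403, ωT=1.277671, cosh=1.933480, sinh=1.654794; start (x,ẋ)=(0.034700, 0.279000) → end (x,ẋ)=(0.156147, 0.403560)
phase 2: p=0.3618, T=0.309, ωT=0.979654, cosh=1.519487, sinh=1.144046; start (x,ẋ)=(0.156147, 0.403560) → end (x,ẋ)=(0.194939, -0.132715)
phase 3: p=0.5213, T=0.381, ωT=1.207922, cosh=1.822671, sinh=1.523854; start (x,ẋ)=(0.194939, -0.132715) → end (x,ẋ)=(-0.137339, -1.818621)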